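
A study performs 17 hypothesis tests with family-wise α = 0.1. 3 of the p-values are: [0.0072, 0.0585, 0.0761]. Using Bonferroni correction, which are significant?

Bonferroni α = 0.1/17 = 0.00588. None of the given p-values are significant.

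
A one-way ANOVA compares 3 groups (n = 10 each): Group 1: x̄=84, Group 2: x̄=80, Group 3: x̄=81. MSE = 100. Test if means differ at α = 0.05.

Grand mean = 81.67. SS_between = 86.67, MS_between = 43.33. F = 0.433, F_crit ≈ 3.354. Fail to reject H₀.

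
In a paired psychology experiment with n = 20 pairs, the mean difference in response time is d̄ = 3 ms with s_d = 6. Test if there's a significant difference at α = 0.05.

t = d̄/(s_d/√n) = 3/(6/√20) = 2.236. df = 19, critical t = ±2.093. Reject H₀.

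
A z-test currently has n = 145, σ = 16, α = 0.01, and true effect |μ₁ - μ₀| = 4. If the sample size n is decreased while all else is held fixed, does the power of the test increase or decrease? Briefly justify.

Power decreases: a smaller n inflates the standard error σ/√n, pulling the sampling distribution under H₁ back toward the critical value.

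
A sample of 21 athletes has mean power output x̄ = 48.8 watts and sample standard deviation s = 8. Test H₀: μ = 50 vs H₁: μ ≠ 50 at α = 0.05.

t = (x̄ - μ₀)/(s/√n) = (48.8 - 50)/(8/√21) = -0.687. df = 20, critical t = ±2.086. Fail to reject H₀.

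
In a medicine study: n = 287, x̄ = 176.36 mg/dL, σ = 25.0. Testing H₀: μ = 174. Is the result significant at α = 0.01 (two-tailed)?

z = (176.36 - 174)/(25.0/√287) = 1.599. Since |z| ≤ 2.576, not significant at α = 0.01.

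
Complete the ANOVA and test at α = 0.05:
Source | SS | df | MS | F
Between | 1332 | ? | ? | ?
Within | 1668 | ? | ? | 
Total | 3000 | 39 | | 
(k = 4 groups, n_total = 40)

df_between = 3, df_within = 36. MS_between = 444.0, MS_within = 46.33. F = 9.583, F_crit ≈ 2.866. Reject H₀.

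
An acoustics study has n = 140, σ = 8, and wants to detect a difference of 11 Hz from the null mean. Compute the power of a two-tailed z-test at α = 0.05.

SE = σ/√n = 8/√140 = 0.676. Non-centrality λ = d/SE = 11/0.676 = 16.269. Power ≈ Φ(λ - z_{α/2}) = Φ(16.269 - 1.96) = Φ(14.309) = 1.0.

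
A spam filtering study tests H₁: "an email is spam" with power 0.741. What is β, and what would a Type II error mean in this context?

β = 1 - power = 1 - 0.741 = 0.259. A Type II error is failing to reject H₀ when H₀ is false (false negative) — here, failing to conclude that an email is spam when in fact it is true. Consequence: a spam email lands in the inbox.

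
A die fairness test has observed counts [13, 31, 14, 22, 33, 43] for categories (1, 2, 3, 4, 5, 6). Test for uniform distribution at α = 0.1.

Expected = 26 each. χ² = Σ(O-E)²/E = 26.615. df = 5, critical value = 9.236. Reject H₀.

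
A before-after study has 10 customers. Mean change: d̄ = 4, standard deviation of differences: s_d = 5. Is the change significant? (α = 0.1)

t = d̄/(s_d/√n) = 4/(5/√10) = 2.53. df = 9, critical t = ±1.833. Reject H₀.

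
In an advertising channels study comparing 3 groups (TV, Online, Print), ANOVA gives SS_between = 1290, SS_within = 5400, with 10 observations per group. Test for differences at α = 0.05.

df_between = 2, df_within = 27. F = MS_between/MS_within = 645.0/200.0 = 3.225. F_crit ≈ 3.354. Fail to reject H₀.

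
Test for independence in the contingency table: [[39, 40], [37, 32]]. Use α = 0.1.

χ² = 0.267. df = 1, critical = 2.706. Fail to reject H₀. No evidence of dependence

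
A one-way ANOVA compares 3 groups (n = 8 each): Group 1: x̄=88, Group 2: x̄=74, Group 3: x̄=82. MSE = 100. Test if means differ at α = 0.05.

Grand mean = 81.33. SS_between = 789.33, MS_between = 394.67. F = 3.947, F_crit ≈ 3.467. Reject H₀.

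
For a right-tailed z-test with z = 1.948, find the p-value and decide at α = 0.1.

p = P(Z > 1.948) = 1 - Φ(1.948) ≈ 0.0257. Since p < 0.1, reject H₀ (significant) at α = 0.1.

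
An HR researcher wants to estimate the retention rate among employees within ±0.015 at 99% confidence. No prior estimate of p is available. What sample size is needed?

Conservative approach: use p = 0.5 (maximizes p(1-p) = 0.25). n = z²(0.25)/E² = 2.576²×0.25/0.015² = 7373.1 → n = 7374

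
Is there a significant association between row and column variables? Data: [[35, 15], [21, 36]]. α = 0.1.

χ² = 11.739. df = 1, critical = 2.706. Reject H₀. Variables are dependent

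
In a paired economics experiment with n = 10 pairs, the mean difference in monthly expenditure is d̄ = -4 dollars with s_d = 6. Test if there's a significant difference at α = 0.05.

t = d̄/(s_d/√n) = -4/(6/√10) = -2.108. df = 9, critical t = ±2.262. Fail to reject H₀.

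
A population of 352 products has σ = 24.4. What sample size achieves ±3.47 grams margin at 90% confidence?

Without FPC: n₀ = (1.645×24.4/3.47)² = 133.799. With FPC: n = n₀N/(n₀+N-1) = 97.1 → n = 98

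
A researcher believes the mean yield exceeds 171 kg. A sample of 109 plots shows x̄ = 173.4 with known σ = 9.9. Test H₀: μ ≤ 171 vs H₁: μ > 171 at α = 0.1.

z = 2.531. Critical value: 1.28. Reject H₀.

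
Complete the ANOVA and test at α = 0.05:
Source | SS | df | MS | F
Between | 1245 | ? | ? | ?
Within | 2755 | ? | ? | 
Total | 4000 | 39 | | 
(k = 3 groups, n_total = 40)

df_between = 2, df_within = 37. MS_between = 622.5, MS_within = 74.46. F = 8.36, F_crit ≈ 3.252. Reject H₀.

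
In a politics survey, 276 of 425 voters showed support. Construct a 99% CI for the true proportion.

p̂ = 0.649. CI = p̂ ± z*√(p̂(1-p̂)/n) = (0.59, 0.709)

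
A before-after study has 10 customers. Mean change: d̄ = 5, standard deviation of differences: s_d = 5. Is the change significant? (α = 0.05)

t = d̄/(s_d/√n) = 5/(5/√10) = 3.162. df = 9, critical t = ±2.262. Reject H₀.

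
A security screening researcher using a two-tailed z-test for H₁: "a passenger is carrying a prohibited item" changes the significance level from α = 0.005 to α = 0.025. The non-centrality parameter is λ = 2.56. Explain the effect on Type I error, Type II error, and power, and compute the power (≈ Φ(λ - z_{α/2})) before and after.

Increasing α from 0.005 to 0.025:
• Type I error rate increases (α is the Type I rate by definition).
• Critical value moves from z_{α/2} = 2.807 to 2.241, so power = Φ(λ - z_{α/2}) goes from Φ(2.56 - 2.807) = 0.402 to Φ(2.56 - 2.241) = 0.625.
• Type II error rate β = 1 - power therefore decreases (0.598 → 0.375).
Appropriate when false negatives are costly — here, letting a prohibited item through — security breach.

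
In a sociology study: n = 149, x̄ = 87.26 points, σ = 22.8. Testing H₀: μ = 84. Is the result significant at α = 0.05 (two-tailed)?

z = (87.26 - 84)/(22.8/√149) = 1.745. Since |z| ≤ 1.96, not significant at α = 0.05.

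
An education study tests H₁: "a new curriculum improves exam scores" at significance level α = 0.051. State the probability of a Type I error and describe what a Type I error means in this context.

P(Type I error) = α = 0.051. A Type I error is rejecting H₀ when H₀ is actually true (false positive) — here, concluding that a new curriculum improves exam scores when in fact this is not the case. Consequence: adopting a curriculum that gives no real benefit — disruption for nothing.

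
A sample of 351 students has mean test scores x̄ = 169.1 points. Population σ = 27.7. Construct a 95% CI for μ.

CI = x̄ ± z*(σ/√n) = 169.1 ± 1.96(27.7/√351) = 169.1 ± 2.9 = (166.2, 172.0)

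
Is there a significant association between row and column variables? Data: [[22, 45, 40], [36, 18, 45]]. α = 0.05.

χ² = 14.957. df = 2, critical = 5.991. Reject H₀. Variables are dependent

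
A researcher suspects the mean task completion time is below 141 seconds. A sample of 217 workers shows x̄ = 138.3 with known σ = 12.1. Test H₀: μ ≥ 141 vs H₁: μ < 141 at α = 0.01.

z = -3.287. Critical value: -2.33. Reject H₀.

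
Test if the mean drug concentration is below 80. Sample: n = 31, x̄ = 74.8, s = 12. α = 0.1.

t = (74.8 - 80)/(12/√31) = -2.413, df = 30. Critical t = -1.31. Reject H₀.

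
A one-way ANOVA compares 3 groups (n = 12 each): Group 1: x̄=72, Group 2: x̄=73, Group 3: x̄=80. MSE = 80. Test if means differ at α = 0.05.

Grand mean = 75.0. SS_between = 456.0, MS_between = 228.0. F = 2.85, F_crit ≈ 3.285. Fail to reject H₀.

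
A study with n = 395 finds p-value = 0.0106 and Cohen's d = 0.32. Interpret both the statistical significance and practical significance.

Statistically significant (p = 0.0106 < 0.05). Cohen's d = 0.32 indicates a small effect size. Both statistical and practical significance should be considered.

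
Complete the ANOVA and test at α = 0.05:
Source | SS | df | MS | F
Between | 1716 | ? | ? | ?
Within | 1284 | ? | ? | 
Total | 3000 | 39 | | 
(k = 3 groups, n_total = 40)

df_between = 2, df_within = 37. MS_between = 858.0, MS_within = 34.7. F = 24.724, F_crit ≈ 3.252. Reject H₀.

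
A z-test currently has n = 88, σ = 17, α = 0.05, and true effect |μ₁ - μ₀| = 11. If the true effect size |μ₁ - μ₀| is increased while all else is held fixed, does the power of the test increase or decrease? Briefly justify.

Power increases: a larger true effect increases the non-centrality λ = |μ₁ - μ₀|/(σ/√n).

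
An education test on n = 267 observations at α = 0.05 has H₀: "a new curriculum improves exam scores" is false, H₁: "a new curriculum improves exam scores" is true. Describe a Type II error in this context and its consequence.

Type II error: failing to reject H₀ when it is false — concluding that a new curriculum improves exam scores is not supported when in fact it is. Consequence: keeping the old curriculum when the new one would have helped students.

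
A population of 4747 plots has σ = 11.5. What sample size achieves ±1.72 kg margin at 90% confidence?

Without FPC: n₀ = (1.645×11.5/1.72)² = 120.968. With FPC: n = n₀N/(n₀+N-1) = 118.0 → n = 118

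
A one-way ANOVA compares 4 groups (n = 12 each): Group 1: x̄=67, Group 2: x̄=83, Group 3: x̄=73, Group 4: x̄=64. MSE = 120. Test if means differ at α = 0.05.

Grand mean = 71.75. SS_between = 2529.0, MS_between = 843.0. F = 7.025, F_crit ≈ 2.816. Reject H₀.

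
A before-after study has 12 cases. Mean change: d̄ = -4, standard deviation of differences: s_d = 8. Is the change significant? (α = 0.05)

t = d̄/(s_d/√n) = -4/(8/√12) = -1.732. df = 11, critical t = ±2.201. Fail to reject H₀.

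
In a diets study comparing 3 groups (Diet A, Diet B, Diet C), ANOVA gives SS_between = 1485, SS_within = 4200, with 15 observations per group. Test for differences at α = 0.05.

df_between = 2, df_within = 42. F = MS_between/MS_within = 742.5/100.0 = 7.425. F_crit ≈ 3.22. Reject H₀. At least one mean differs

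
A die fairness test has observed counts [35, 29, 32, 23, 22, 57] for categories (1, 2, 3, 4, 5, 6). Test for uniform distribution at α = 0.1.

Expected = 33 each. χ² = Σ(O-E)²/E = 24.788. df = 5, critical value = 9.236. Reject H₀.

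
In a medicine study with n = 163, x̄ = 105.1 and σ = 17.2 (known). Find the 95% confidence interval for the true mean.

CI = x̄ ± z*(σ/√n) = 105.1 ± 1.96(17.2/√163) = 105.1 ± 2.64 = (102.46, 107.74)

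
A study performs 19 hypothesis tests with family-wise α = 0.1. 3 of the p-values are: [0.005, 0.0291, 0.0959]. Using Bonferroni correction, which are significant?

Bonferroni α = 0.1/19 = 0.00526. Significant p-values: [0.005]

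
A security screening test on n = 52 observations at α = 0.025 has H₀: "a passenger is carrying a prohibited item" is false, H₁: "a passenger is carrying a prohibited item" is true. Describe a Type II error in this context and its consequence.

Type II error: failing to reject H₀ when it is false — concluding that a passenger is carrying a prohibited item is not supported when in fact it is. Consequence: letting a prohibited item through — security breach.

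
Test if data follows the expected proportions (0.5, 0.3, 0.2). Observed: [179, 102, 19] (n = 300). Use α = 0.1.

Expected: [150.0, 90.0, 60.0]. χ² = 35.223. df = 2, critical = 4.605. Reject H₀.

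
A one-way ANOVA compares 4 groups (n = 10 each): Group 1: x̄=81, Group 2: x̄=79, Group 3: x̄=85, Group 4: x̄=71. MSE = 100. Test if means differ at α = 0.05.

Grand mean = 79.0. SS_between = 1040.0, MS_between = 346.67. F = 3.467, F_crit ≈ 2.866. Reject H₀.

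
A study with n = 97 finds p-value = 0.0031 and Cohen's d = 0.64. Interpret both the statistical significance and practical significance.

Statistically significant (p = 0.0031 < 0.05). Cohen's d = 0.64 indicates a medium effect size. Both statistical and practical significance should be considered.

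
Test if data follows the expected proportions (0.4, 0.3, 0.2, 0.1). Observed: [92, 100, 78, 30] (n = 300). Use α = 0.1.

Expected: [120.0, 90.0, 60.0, 30.0]. χ² = 13.044. df = 3, critical = 6.251. Reject H₀.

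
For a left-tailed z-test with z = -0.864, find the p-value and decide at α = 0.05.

p = P(Z < -0.864) = Φ(-0.864) ≈ 0.1938. Since p ≥ 0.05, fail to reject H₀ (not significant) at α = 0.05.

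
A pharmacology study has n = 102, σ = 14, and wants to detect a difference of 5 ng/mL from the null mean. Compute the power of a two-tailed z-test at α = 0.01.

SE = σ/√n = 14/√102 = 1.386. Non-centrality λ = d/SE = 5/1.386 = 3.607. Power ≈ Φ(λ - z_{α/2}) = Φ(3.607 - 2.576) = Φ(1.031) = 0.849.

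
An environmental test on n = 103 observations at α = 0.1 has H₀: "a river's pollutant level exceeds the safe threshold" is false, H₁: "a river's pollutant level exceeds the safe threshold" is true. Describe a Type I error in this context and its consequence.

Type I error: rejecting H₀ when it is true — concluding that a river's pollutant level exceeds the safe threshold when in fact it is not. Consequence: shutting down a compliant factory unnecessarily.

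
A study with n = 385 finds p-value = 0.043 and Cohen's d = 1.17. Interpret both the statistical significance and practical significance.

Statistically significant (p = 0.043 < 0.05). Cohen's d = 1.17 indicates a large effect size. Both statistical and practical significance should be considered.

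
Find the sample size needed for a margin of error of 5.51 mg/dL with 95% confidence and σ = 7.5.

n = (z*σ/E)² = (1.96×7.5/5.51)² = 7.1 → n = 8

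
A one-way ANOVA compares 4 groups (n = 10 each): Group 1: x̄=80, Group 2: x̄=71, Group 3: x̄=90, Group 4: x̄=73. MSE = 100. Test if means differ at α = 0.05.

Grand mean = 78.5. SS_between = 2210.0, MS_between = 736.67. F = 7.367, F_crit ≈ 2.866. Reject H₀.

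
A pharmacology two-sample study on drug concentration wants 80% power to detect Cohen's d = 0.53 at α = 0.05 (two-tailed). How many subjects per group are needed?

z_{α/2} = 1.96, z_β = Φ⁻¹(0.8) = 0.842. For medium effect (d = 0.53): n per group = 2(z_{α/2} + z_β)²/d² = 2(1.96 + 0.842)²/0.53² = 55.9 → 56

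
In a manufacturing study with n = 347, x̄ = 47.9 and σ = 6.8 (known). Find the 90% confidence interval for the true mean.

CI = x̄ ± z*(σ/√n) = 47.9 ± 1.645(6.8/√347) = 47.9 ± 0.6 = (47.3, 48.5)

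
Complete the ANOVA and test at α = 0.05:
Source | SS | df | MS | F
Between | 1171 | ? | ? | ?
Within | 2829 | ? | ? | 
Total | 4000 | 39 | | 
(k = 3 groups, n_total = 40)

df_between = 2, df_within = 37. MS_between = 585.5, MS_within = 76.46. F = 7.658, F_crit ≈ 3.252. Reject H₀.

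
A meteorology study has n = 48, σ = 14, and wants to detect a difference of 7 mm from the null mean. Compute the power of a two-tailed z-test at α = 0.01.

SE = σ/√n = 14/√48 = 2.021. Non-centrality λ = d/SE = 7/2.021 = 3.464. Power ≈ Φ(λ - z_{α/2}) = Φ(3.464 - 2.576) = Φ(0.888) = 0.813.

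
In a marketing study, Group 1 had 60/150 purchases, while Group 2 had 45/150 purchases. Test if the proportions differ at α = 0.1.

p̂₁ = 0.4, p̂₂ = 0.3, pooled p̂ = 0.35. z = 1.816. Critical: ±1.645. Reject H₀.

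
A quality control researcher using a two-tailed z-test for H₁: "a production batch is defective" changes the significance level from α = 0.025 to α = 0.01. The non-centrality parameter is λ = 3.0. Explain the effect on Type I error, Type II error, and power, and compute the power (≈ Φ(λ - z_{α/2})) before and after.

Decreasing α from 0.025 to 0.01:
• Type I error rate decreases (α is the Type I rate by definition).
• Critical value moves from z_{α/2} = 2.241 to 2.576, so power = Φ(λ - z_{α/2}) goes from Φ(3.0 - 2.241) = 0.776 to Φ(3.0 - 2.576) = 0.664.
• Type II error rate β = 1 - power therefore increases (0.224 → 0.336).
Appropriate when false positives are costly — here, scrapping a good batch — wasted material and cost for no reason.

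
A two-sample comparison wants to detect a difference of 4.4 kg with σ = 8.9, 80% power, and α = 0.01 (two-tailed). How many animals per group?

n per group = 2(z_α/2 + z_β)²σ²/d² = 2×(2.576 + 0.84)²×8.9²/4.4² = 95.5 → n = 96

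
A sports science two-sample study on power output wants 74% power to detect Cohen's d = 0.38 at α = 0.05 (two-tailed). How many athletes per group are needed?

z_{α/2} = 1.96, z_β = Φ⁻¹(0.74) = 0.643. For small effect (d = 0.38): n per group = 2(z_{α/2} + z_β)²/d² = 2(1.96 + 0.643)²/0.38² = 93.8 → 94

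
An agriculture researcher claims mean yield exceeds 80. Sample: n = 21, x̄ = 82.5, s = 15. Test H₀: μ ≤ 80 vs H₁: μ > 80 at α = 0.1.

t = (82.5 - 80)/(15/√21) = 0.764, df = 20. Critical t = 1.325. Fail to reject H₀.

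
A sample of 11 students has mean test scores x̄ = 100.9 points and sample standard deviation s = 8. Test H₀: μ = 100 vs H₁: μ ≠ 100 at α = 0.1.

t = (x̄ - μ₀)/(s/√n) = (100.9 - 100)/(8/√11) = 0.373. df = 10, critical t = ±1.812. Fail to reject H₀.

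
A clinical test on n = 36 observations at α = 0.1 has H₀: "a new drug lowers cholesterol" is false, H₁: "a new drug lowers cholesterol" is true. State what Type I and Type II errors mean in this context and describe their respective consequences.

Type I (false positive): concluding that a new drug lowers cholesterol when it is not — approving an ineffective drug — patients take a useless medication and may skip effective alternatives. Type II (false negative): failing to conclude that a new drug lowers cholesterol when it is — shelving an effective drug — patients miss out on a treatment that would have helped. Which is costlier depends on domain priorities and is a judgement call rather than a statistical fact.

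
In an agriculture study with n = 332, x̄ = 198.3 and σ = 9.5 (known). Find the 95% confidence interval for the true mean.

CI = x̄ ± z*(σ/√n) = 198.3 ± 1.96(9.5/√332) = 198.3 ± 1.02 = (197.28, 199.32)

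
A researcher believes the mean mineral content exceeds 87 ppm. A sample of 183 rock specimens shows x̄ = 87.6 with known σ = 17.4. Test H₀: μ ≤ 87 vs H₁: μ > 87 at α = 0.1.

z = 0.466. Critical value: 1.28. Fail to reject H₀.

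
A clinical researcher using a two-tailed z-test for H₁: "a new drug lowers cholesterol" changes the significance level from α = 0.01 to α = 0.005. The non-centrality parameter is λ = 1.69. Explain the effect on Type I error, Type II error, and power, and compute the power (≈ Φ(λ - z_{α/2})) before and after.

Decreasing α from 0.01 to 0.005:
• Type I error rate decreases (α is the Type I rate by definition).
• Critical value moves from z_{α/2} = 2.576 to 2.807, so power = Φ(λ - z_{α/2}) goes from Φ(1.69 - 2.576) = 0.188 to Φ(1.69 - 2.807) = 0.132.
• Type II error rate β = 1 - power therefore increases (0.812 → 0.868).
Appropriate when false positives are costly — here, approving an ineffective drug — patients take a useless medication and may skip effective alternatives.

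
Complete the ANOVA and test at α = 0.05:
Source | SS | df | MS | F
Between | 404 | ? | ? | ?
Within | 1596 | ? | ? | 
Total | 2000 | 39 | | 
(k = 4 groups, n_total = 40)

df_between = 3, df_within = 36. MS_between = 134.67, MS_within = 44.33. F = 3.038, F_crit ≈ 2.866. Reject H₀.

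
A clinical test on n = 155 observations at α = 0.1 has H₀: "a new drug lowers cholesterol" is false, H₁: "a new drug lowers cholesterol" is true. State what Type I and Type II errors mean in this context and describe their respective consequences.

Type I (false positive): concluding that a new drug lowers cholesterol when it is not — approving an ineffective drug — patients take a useless medication and may skip effective alternatives. Type II (false negative): failing to conclude that a new drug lowers cholesterol when it is — shelving an effective drug — patients miss out on a treatment that would have helped. Which is costlier depends on domain priorities and is a judgement call rather than a statistical fact.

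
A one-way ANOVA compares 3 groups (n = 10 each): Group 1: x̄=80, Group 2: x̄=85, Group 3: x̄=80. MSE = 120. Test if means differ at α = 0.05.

Grand mean = 81.67. SS_between = 166.67, MS_between = 83.33. F = 0.694, F_crit ≈ 3.354. Fail to reject H₀.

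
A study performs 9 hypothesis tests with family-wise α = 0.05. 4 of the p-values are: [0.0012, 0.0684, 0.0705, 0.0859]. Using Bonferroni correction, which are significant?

Bonferroni α = 0.05/9 = 0.00556. Significant p-values: [0.0012]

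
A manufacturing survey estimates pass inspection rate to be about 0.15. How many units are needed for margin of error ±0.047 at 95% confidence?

n = z²p(1-p)/E² = 1.96²×0.15×0.85/0.047² = 221.7 → n = 222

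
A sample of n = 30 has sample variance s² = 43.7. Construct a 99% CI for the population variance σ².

df = 29. χ²_{0.005} = 52.336, χ²_{0.995} = 13.121. CI for σ² = ((n-1)s²/χ²_{α/2}, (n-1)s²/χ²_{1-α/2}) = (29·43.7/52.336, 29·43.7/13.121) = (24.21, 96.59)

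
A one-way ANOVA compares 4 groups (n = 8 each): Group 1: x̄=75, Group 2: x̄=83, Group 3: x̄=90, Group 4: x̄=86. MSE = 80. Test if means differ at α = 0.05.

Grand mean = 83.5. SS_between = 968.0, MS_between = 322.67. F = 4.033, F_crit ≈ 2.947. Reject H₀.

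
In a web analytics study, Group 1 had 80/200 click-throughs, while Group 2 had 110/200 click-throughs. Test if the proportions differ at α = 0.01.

p̂₁ = 0.4, p̂₂ = 0.55, pooled p̂ = 0.475. z = -3.004. Critical: ±2.576. Reject H₀.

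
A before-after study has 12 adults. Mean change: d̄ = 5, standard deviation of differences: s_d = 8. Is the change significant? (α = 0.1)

t = d̄/(s_d/√n) = 5/(8/√12) = 2.165. df = 11, critical t = ±1.796. Reject H₀.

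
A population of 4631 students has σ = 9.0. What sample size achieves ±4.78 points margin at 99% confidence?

Without FPC: n₀ = (2.576×9.0/4.78)² = 23.525. With FPC: n = n₀N/(n₀+N-1) = 23.4 → n = 24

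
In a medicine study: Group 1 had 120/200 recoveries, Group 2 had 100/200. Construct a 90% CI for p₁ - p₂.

p̂₁ = 0.6, p̂₂ = 0.5. Difference = 0.1. CI = (0.019, 0.181)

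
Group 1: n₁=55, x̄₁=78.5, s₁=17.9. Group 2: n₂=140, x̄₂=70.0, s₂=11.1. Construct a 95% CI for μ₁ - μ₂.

Difference = 8.5. SE = √(17.9²/55 + 11.1²/140) = 2.59. CI = (3.42, 13.58)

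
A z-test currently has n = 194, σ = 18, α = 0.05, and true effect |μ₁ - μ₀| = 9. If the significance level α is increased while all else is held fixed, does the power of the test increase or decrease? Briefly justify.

Power increases: a larger α lowers the critical value, so more of the H₁ sampling distribution falls in the rejection region.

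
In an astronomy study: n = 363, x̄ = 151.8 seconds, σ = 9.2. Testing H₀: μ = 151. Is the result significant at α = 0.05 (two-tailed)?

z = (151.8 - 151)/(9.2/√363) = 1.657. Since |z| ≤ 1.96, not significant at α = 0.05.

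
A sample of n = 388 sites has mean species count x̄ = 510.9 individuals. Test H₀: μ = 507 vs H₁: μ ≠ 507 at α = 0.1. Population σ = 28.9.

z = (x̄ - μ₀)/(σ/√n) = (510.9 - 507)/(28.9/√388) = 2.658. Critical value: ±1.645. Since |2.658| > 1.645, Reject H₀.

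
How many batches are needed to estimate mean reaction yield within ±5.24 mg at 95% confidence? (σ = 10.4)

n = (z*σ/E)² = (1.96×10.4/5.24)² = 15.1 → n = 16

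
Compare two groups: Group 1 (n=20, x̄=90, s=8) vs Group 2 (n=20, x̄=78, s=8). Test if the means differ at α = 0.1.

Pooled sp = 8.0. t = 4.743, df = 38. Critical t = ±1.686. Reject H₀.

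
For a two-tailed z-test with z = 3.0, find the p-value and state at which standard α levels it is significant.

p = 2·P(Z > |3.0|) = 2·(1 - Φ(3.0)) ≈ 0.0027. Significant at α = 0.1; Significant at α = 0.05; Significant at α = 0.01.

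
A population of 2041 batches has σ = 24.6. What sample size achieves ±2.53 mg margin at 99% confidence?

Without FPC: n₀ = (2.576×24.6/2.53)² = 627.366. With FPC: n = n₀N/(n₀+N-1) = 480.04 → n = 481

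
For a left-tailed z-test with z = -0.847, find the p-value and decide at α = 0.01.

p = P(Z < -0.847) = Φ(-0.847) ≈ 0.1985. Since p ≥ 0.01, fail to reject H₀ (not significant) at α = 0.01.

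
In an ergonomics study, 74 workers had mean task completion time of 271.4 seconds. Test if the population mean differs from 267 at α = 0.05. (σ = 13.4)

z = (x̄ - μ₀)/(σ/√n) = (271.4 - 267)/(13.4/√74) = 2.825. Critical value: ±1.96. Since |2.825| > 1.96, Reject H₀.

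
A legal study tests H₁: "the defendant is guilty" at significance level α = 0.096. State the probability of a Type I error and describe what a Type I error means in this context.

P(Type I error) = α = 0.096. A Type I error is rejecting H₀ when H₀ is actually true (false positive) — here, concluding that the defendant is guilty when in fact this is not the case. Consequence: convicting an innocent person.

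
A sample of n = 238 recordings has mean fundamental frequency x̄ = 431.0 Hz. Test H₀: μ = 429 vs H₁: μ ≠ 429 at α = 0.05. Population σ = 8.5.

z = (x̄ - μ₀)/(σ/√n) = (431.0 - 429)/(8.5/√238) = 3.63. Critical value: ±1.96. Since |3.63| > 1.96, Reject H₀.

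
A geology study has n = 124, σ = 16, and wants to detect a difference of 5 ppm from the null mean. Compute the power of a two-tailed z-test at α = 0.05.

SE = σ/√n = 16/√124 = 1.437. Non-centrality λ = d/SE = 5/1.437 = 3.48. Power ≈ Φ(λ - z_{α/2}) = Φ(3.48 - 1.96) = Φ(1.52) = 0.936.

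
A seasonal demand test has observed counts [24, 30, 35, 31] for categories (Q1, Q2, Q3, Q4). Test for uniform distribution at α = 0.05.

Expected = 30 each. χ² = Σ(O-E)²/E = 2.067. df = 3, critical value = 7.815. Fail to reject H₀.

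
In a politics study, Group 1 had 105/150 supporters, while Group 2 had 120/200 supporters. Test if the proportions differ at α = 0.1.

p̂₁ = 0.7, p̂₂ = 0.6, pooled p̂ = 0.643. z = 1.932. Critical: ±1.645. Reject H₀.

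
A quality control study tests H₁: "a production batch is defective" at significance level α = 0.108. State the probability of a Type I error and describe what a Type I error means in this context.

P(Type I error) = α = 0.108. A Type I error is rejecting H₀ when H₀ is actually true (false positive) — here, concluding that a production batch is defective when in fact this is not the case. Consequence: scrapping a good batch — wasted material and cost for no reason.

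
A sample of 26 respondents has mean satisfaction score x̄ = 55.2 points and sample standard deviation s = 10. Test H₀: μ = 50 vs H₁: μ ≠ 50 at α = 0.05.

t = (x̄ - μ₀)/(s/√n) = (55.2 - 50)/(10/√26) = 2.651. df = 25, critical t = ±2.06. Reject H₀.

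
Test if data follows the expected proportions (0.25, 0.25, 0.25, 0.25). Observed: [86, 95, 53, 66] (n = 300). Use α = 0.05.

Expected: [75.0, 75.0, 75.0, 75.0]. χ² = 14.48. df = 3, critical = 7.815. Reject H₀.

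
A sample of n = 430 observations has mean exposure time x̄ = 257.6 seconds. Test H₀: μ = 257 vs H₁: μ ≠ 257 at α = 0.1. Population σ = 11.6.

z = (x̄ - μ₀)/(σ/√n) = (257.6 - 257)/(11.6/√430) = 1.073. Critical value: ±1.645. Since |1.073| ≤ 1.645, Fail to reject H₀.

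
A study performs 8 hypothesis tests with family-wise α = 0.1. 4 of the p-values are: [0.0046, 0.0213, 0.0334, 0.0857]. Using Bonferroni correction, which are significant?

Bonferroni α = 0.1/8 = 0.0125. Significant p-values: [0.0046]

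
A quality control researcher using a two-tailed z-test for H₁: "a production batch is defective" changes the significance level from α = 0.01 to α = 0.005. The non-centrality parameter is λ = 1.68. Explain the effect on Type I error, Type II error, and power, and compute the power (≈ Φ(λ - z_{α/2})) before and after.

Decreasing α from 0.01 to 0.005:
• Type I error rate decreases (α is the Type I rate by definition).
• Critical value moves from z_{α/2} = 2.576 to 2.807, so power = Φ(λ - z_{α/2}) goes from Φ(1.68 - 2.576) = 0.185 to Φ(1.68 - 2.807) = 0.13.
• Type II error rate β = 1 - power therefore increases (0.815 → 0.87).
Appropriate when false positives are costly — here, scrapping a good batch — wasted material and cost for no reason.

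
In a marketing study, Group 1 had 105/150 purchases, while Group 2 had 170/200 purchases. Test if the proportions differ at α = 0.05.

p̂₁ = 0.7, p̂₂ = 0.85, pooled p̂ = 0.786. z = -3.384. Critical: ±1.96. Reject H₀.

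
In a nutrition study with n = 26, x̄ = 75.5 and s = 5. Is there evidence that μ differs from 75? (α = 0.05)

t = (x̄ - μ₀)/(s/√n) = (75.5 - 75)/(5/√26) = 0.51. df = 25, critical t = ±2.06. Fail to reject H₀.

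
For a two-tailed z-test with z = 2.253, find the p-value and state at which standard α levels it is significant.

p = 2·P(Z > |2.253|) = 2·(1 - Φ(2.253)) ≈ 0.0243. Significant at α = 0.1; Significant at α = 0.05.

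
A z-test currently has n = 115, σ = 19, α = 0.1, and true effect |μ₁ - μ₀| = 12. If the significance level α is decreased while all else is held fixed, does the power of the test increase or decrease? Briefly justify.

Power decreases: a smaller α raises the critical value, so less of the H₁ sampling distribution falls in the rejection region.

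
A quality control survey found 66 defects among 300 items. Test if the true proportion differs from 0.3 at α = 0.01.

p̂ = 0.22, p₀ = 0.3. z = (p̂ - p₀)/√(p₀(1-p₀)/n) = -3.024. Critical: ±2.576. Reject H₀.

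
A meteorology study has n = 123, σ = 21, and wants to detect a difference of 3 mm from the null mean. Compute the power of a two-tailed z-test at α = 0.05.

SE = σ/√n = 21/√123 = 1.894. Non-centrality λ = d/SE = 3/1.894 = 1.584. Power ≈ Φ(λ - z_{α/2}) = Φ(1.584 - 1.96) = Φ(-0.376) = 0.354.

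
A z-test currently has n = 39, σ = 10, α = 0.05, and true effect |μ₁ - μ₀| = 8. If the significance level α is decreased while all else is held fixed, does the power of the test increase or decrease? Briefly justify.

Power decreases: a smaller α raises the critical value, so less of the H₁ sampling distribution falls in the rejection region.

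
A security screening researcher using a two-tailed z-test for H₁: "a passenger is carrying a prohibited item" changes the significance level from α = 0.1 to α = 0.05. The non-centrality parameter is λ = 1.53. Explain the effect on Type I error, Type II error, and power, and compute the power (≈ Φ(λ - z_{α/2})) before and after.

Decreasing α from 0.1 to 0.05:
• Type I error rate decreases (α is the Type I rate by definition).
• Critical value moves from z_{α/2} = 1.645 to 1.96, so power = Φ(λ - z_{α/2}) goes from Φ(1.53 - 1.645) = 0.454 to Φ(1.53 - 1.96) = 0.334.
• Type II error rate β = 1 - power therefore increases (0.546 → 0.666).
Appropriate when false positives are costly — here, detaining an innocent passenger — delay and inconvenience.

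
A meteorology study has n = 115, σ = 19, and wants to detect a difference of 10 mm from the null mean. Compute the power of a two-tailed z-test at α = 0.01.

SE = σ/√n = 19/√115 = 1.772. Non-centrality λ = d/SE = 10/1.772 = 5.644. Power ≈ Φ(λ - z_{α/2}) = Φ(5.644 - 2.576) = Φ(3.068) = 0.999.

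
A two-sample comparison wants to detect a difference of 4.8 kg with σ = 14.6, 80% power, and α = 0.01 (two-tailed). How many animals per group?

n per group = 2(z_α/2 + z_β)²σ²/d² = 2×(2.576 + 0.84)²×14.6²/4.8² = 215.9 → n = 216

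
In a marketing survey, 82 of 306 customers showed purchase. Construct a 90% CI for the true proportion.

p̂ = 0.268. CI = p̂ ± z*√(p̂(1-p̂)/n) = (0.226, 0.31)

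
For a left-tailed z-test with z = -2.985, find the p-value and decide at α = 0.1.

p = P(Z < -2.985) = Φ(-2.985) ≈ 0.0014. Since p < 0.1, reject H₀ (significant) at α = 0.1.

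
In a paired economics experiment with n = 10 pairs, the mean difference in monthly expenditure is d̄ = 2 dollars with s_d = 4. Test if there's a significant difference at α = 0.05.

t = d̄/(s_d/√n) = 2/(4/√10) = 1.581. df = 9, critical t = ±2.262. Fail to reject H₀.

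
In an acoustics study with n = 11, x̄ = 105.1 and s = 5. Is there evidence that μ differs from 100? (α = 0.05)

t = (x̄ - μ₀)/(s/√n) = (105.1 - 100)/(5/√11) = 3.383. df = 10, critical t = ±2.228. Reject H₀.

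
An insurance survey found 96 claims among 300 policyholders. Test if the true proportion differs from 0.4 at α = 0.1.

p̂ = 0.32, p₀ = 0.4. z = (p̂ - p₀)/√(p₀(1-p₀)/n) = -2.828. Critical: ±1.645. Reject H₀.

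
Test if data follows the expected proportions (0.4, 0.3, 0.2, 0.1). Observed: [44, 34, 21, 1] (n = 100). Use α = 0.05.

Expected: [40.0, 30.0, 20.0, 10.0]. χ² = 9.083. df = 3, critical = 7.815. Reject H₀.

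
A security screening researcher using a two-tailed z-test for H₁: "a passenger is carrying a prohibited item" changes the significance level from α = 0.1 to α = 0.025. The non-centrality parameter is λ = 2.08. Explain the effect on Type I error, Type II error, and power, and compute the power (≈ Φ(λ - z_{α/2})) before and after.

Decreasing α from 0.1 to 0.025:
• Type I error rate decreases (α is the Type I rate by definition).
• Critical value moves from z_{α/2} = 1.645 to 2.241, so power = Φ(λ - z_{α/2}) goes from Φ(2.08 - 1.645) = 0.668 to Φ(2.08 - 2.241) = 0.436.
• Type II error rate β = 1 - power therefore increases (0.332 → 0.564).
Appropriate when false positives are costly — here, detaining an innocent passenger — delay and inconvenience.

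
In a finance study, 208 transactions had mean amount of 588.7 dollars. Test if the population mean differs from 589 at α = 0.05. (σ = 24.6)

z = (x̄ - μ₀)/(σ/√n) = (588.7 - 589)/(24.6/√208) = -0.176. Critical value: ±1.96. Since |-0.176| ≤ 1.96, Fail to reject H₀.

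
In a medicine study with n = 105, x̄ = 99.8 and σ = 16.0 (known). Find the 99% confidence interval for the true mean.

CI = x̄ ± z*(σ/√n) = 99.8 ± 2.576(16.0/√105) = 99.8 ± 4.02 = (95.78, 103.82)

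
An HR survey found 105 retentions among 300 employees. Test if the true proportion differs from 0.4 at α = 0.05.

p̂ = 0.35, p₀ = 0.4. z = (p̂ - p₀)/√(p₀(1-p₀)/n) = -1.768. Critical: ±1.96. Fail to reject H₀.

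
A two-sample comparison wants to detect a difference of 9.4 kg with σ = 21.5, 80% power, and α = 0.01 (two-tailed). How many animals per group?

n per group = 2(z_α/2 + z_β)²σ²/d² = 2×(2.576 + 0.84)²×21.5²/9.4² = 122.1 → n = 123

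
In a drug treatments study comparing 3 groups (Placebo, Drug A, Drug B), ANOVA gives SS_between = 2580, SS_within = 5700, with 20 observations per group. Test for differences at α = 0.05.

df_between = 2, df_within = 57. F = MS_between/MS_within = 1290.0/100.0 = 12.9. F_crit ≈ 3.159. Reject H₀. At least one mean differs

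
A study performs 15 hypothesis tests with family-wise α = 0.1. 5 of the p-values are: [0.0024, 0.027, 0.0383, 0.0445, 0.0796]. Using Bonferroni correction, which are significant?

Bonferroni α = 0.1/15 = 0.00667. Significant p-values: [0.0024]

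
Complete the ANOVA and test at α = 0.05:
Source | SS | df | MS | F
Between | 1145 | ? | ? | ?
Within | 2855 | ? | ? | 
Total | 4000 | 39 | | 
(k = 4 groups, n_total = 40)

df_between = 3, df_within = 36. MS_between = 381.67, MS_within = 79.31. F = 4.813, F_crit ≈ 2.866. Reject H₀.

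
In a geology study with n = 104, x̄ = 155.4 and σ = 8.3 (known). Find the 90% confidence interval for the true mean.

CI = x̄ ± z*(σ/√n) = 155.4 ± 1.645(8.3/√104) = 155.4 ± 1.34 = (154.06, 156.74)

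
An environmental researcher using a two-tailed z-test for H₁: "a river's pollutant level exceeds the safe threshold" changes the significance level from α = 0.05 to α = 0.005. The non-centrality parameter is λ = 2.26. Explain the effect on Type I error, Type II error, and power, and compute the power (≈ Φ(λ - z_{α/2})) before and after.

Decreasing α from 0.05 to 0.005:
• Type I error rate decreases (α is the Type I rate by definition).
• Critical value moves from z_{α/2} = 1.96 to 2.807, so power = Φ(λ - z_{α/2}) goes from Φ(2.26 - 1.96) = 0.618 to Φ(2.26 - 2.807) = 0.292.
• Type II error rate β = 1 - power therefore increases (0.382 → 0.708).
Appropriate when false positives are costly — here, shutting down a compliant factory unnecessarily.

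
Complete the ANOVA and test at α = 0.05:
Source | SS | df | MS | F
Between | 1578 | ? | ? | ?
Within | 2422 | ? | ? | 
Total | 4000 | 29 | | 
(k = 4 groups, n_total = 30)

df_between = 3, df_within = 26. MS_between = 526.0, MS_within = 93.15. F = 5.647, F_crit ≈ 2.975. Reject H₀.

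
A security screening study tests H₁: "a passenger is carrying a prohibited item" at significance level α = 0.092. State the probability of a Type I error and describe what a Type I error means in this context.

P(Type I error) = α = 0.092. A Type I error is rejecting H₀ when H₀ is actually true (false positive) — here, concluding that a passenger is carrying a prohibited item when in fact this is not the case. Consequence: detaining an innocent passenger — delay and inconvenience.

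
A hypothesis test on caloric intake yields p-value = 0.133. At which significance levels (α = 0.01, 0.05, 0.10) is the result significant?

p = 0.133. Not significant at any of the given levels.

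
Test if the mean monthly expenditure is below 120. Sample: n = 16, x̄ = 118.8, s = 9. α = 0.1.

t = (118.8 - 120)/(9/√16) = -0.533, df = 15. Critical t = -1.341. Fail to reject H₀.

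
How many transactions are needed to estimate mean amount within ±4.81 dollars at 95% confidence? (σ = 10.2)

n = (z*σ/E)² = (1.96×10.2/4.81)² = 17.3 → n = 18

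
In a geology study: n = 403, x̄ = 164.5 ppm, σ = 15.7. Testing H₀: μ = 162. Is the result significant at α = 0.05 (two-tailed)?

z = (164.5 - 162)/(15.7/√403) = 3.197. Since |z| > 1.96, significant at α = 0.05.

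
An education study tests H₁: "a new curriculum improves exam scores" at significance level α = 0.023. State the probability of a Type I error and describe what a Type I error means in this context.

P(Type I error) = α = 0.023. A Type I error is rejecting H₀ when H₀ is actually true (false positive) — here, concluding that a new curriculum improves exam scores when in fact this is not the case. Consequence: adopting a curriculum that gives no real benefit — disruption for nothing.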